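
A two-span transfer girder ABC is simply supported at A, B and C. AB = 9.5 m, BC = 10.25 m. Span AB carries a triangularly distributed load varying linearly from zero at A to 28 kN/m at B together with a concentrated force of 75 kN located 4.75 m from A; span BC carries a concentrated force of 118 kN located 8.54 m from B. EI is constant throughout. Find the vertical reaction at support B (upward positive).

Take M_B as the redundant. Released structure: two simple spans AB and BC with a hinge at B.
End slopes at the hinge B, treating each span as simply supported:
  span AB: triangular load, peak 28: w₀L³/(45EI) = 533.5/EI
  span AB: point load 75 at a = 4.75: Pab(L + a)/(6LEI) = 423/EI
  span BC: point load 118 at a = 8.54: Pab(L + b)/(6LEI) = 335.1/EI
  relative rotation θ_0 = (956.5 + 335.1)/EI = 1292/EI
A unit hogging moment at B produces rotation L₁/(3EI) + L₂/(3EI) = 6.583/EI.
Compatibility: M_B·(L₁+L₂)/(3EI) = θ_0, giving M_B = 196.2 kN·m (hogging).
Span AB, ΣM about A with M_B applied at B: R_B^{AB}·9.5 = 1199 + 196.2, so R_B^{AB} = 146.8 kN and R_A = 208 − 146.8 = 61.18 kN.
Span BC, ΣM about C: R_B^{BC}·10.25 = 201.8 + 196.2, so R_B^{BC} = 38.83 kN and R_C = 118 − 38.83 = 79.17 kN.
R_B = 146.8 + 38.83 = 185.6 kN.

R_B = 185.6 kN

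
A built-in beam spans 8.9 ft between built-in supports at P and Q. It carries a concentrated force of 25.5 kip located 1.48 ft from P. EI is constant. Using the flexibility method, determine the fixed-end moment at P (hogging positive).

Take the two fixed-end moments M_P, M_Q as redundants; the released structure is the simple span PQ.
On the primary (simply-supported) span, the end slopes from the loading are:
  at P: point load 25.5 at a = 1.48: Pab(L + b)/(6LEI) = 85.58/EI
  at Q: point load 25.5 at a = 1.48: Pab(L + a)/(6LEI) = 54.43/EI
  θ_P0 = 85.58/EI,  θ_Q0 = 54.43/EI
Flexibility coefficients: a unit moment at one end gives L/(3EI) there and L/(6EI) at the far end, so f₁₁ = f₂₂ = 2.967/EI and f₁₂ = f₂₁ = 1.483/EI.
Compatibility — zero rotation at each built-in end:
  2.967 M_P + 1.483 M_Q = 85.58
  1.483 M_P + 2.967 M_Q = 54.43
Solving the pair gives M_P = 26.23 kip·ft and M_Q = 5.232 kip·ft (hogging).

M_P = 26.23 kip·ft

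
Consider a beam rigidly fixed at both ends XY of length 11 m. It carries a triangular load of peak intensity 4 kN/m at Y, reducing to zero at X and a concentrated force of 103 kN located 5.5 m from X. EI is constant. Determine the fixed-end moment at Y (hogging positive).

Take the two fixed-end moments M_X, M_Y as redundants; the released structure is the simple span XY.
End rotations of the released simple span under the applied load (×1/EI):
  at X: triangular load, peak 4: 7w₀L³/(360EI) = 103.5/EI
  at Y: triangular load, peak 4: w₀L³/(45EI) = 118.3/EI
  at X: point load 103 at a = 5.5: Pab(L + b)/(6LEI) = 778.9/EI
  at Y: point load 103 at a = 5.5: Pab(L + a)/(6LEI) = 778.9/EI
  θ_X0 = 882.5/EI,  θ_Y0 = 897.2/EI
Flexibility coefficients: a unit moment at one end gives L/(3EI) there and L/(6EI) at the far end, so f₁₁ = f₂₂ = 3.667/EI and f₁₂ = f₂₁ = 1.833/EI.
Compatibility — zero rotation at each built-in end:
  3.667 M_X + 1.833 M_Y = 882.5
  1.833 M_X + 3.667 M_Y = 897.2
Solving the pair gives M_X = 157.8 kN·m and M_Y = 165.8 kN·m (hogging).

M_Y = 165.8 kN·m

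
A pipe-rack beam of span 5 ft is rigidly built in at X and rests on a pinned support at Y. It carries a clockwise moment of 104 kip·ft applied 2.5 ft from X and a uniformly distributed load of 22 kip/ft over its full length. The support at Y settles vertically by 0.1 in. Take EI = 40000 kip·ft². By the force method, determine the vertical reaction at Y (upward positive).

Choose R_Y as the redundant. The primary structure is the cantilever fixed at X.
Free-end deflection of the primary structure under the applied loading (downward +):
  clockwise couple 104 at a = 2.5: M₀a(2L − a)/(2EI) = 975/EI
  UDL 22: wL⁴/(8EI) = 1719/EI
  δ_0 = 2694/EI
Tip deflection under a unit load at Y: L³/(3EI) = 41.67/EI.
With EI = 40000 kip·ft²: δ_0 = 0.067344 ft and δ_{YY} = 0.001042 ft/kip.
Compatibility — the beam at Y must follow the support down by 0.008333 ft: δ_0 − R_Y·δ_{YY} = 0.008333, so R_Y = (0.067344 − 0.008333)/0.001042 = 56.65 kip.

R_Y = 56.65 kip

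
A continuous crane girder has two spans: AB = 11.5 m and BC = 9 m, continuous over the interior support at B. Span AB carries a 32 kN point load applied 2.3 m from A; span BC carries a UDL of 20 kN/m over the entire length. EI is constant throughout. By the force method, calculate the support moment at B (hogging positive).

Insert a hinge at B; M_B is the redundant, and each span becomes simply supported.
End slopes at the hinge B, treating each span as simply supported:
  span AB: point load 32 at a = 2.3: Pab(L + a)/(6LEI) = 135.4/EI
  span BC: UDL 20: wL³/(24EI) = 607.5/EI
  relative rotation θ_0 = (135.4 + 607.5)/EI = 742.9/EI
A unit hogging moment at B produces rotation L₁/(3EI) + L₂/(3EI) = 6.833/EI.
Slope continuity at B: θ_0 = M_B·6.833/EI, so M_B = 742.9/6.833 = 108.7 kN·m (hogging).

M_B = 108.7 kN·m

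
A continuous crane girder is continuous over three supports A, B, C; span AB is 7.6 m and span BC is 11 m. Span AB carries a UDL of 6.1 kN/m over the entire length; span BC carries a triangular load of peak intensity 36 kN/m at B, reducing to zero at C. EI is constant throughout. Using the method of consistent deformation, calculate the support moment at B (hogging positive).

Take M_B as the redundant. Released structure: two simple spans AB and BC with a hinge at B.
Discontinuity in slope at B on the released structure — sum the simple-span end rotations:
  span AB: UDL 6.1: wL³/(24EI) = 111.6/EI
  span BC: triangular load, peak 36: w₀L³/(45EI) = 1065/EI
  relative rotation θ_0 = (111.6 + 1065)/EI = 1176/EI
A unit hogging moment at B produces rotation L₁/(3EI) + L₂/(3EI) = 6.2/EI.
Slope continuity at B: θ_0 = M_B·6.2/EI, so M_B = 1176/6.2 = 189.7 kN·m (hogging).

M_B = 189.7 kN·m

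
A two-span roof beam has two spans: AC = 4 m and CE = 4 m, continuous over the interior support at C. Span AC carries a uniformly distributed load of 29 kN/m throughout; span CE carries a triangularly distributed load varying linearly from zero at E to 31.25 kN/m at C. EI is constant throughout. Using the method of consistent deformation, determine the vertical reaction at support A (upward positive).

R_A = 46.58 kN

Release continuity at C by inserting a hinge; the redundant is the internal moment M_C. The primary structure is two simply-supported spans AC and CE.
End slopes at the hinge C, treating each span as simply supported:
  span AC: UDL 29: wL³/(24EI) = 77.33/EI
  span CE: triangular load, peak 31.25: w₀L³/(45EI) = 44.44/EI
  relative rotation θ_0 = (77.33 + 44.44)/EI = 121.8/EI
A unit hogging moment at C produces rotation L₁/(3EI) + L₂/(3EI) = 2.667/EI.
Slope continuity at C: θ_0 = M_C·2.667/EI, so M_C = 121.8/2.667 = 45.67 kN·m (hogging).
Span AC, ΣM about A with M_C applied at C: R_C^{AC}·4 = 232 + 45.67, so R_C^{AC} = 69.42 kN and R_A = 116 − 69.42 = 46.58 kN.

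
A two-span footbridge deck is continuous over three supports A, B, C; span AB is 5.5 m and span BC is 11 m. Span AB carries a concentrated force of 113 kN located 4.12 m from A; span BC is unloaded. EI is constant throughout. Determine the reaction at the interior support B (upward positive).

R_B = 93.93 kN

Release continuity at B by inserting a hinge; the redundant is the internal moment M_B. The primary structure is two simply-supported spans AB and BC.
End slopes at the hinge B, treating each span as simply supported:
  span AB: point load 113 at a = 4.12: Pab(L + a)/(6LEI) = 187.3/EI
  relative rotation θ_0 = (187.3 + 0)/EI = 187.3/EI
A unit hogging moment at B produces rotation L₁/(3EI) + L₂/(3EI) = 5.5/EI.
Compatibility: M_B·(L₁+L₂)/(3EI) = θ_0, giving M_B = 34.05 kN·m (hogging).
Span AB, ΣM about A with M_B applied at B: R_B^{AB}·5.5 = 465.6 + 34.05, so R_B^{AB} = 90.84 kN and R_A = 113 − 90.84 = 22.16 kN.
Span BC, ΣM about C: R_B^{BC}·11 = 0 + 34.05, so R_B^{BC} = 3.096 kN and R_C = 0 − 3.096 = -3.096 kN.
R_B = 90.84 + 3.096 = 93.93 kN.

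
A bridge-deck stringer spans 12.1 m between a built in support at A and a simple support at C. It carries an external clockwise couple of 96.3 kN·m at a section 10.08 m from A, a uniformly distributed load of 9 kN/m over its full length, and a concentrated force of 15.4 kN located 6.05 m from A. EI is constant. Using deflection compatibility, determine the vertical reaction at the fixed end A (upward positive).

Choose R_C as the redundant. The primary structure is the cantilever fixed at A.
Deflection at C on the released cantilever, summing each load's contribution:
  clockwise couple 96.3 at a = 10.08: M₀a(2L − a)/(2EI) = 6853/EI
  UDL 9: wL⁴/(8EI) = 24115/EI
  point load 15.4 at a = 6.05: Pa²(3L − a)/(6EI) = 2842/EI
  δ_0 = 33810/EI
Tip deflection under a unit load at C: L³/(3EI) = 590.5/EI.
Compatibility at C: δ_0 − R_C·δ_{CC} = 0, so R_C = 33810/590.5 = 57.26 kN.
Vertical equilibrium: R_A = ΣP − R_C = 124.3 − 57.26 = 67.04 kN.

R_A = 67.04 kN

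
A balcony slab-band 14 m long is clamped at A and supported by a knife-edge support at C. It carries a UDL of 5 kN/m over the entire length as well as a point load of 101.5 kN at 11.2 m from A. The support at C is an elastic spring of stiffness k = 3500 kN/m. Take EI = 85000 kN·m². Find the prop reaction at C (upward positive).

R_C = 95.18 kN

Take the reaction at C as the redundant and release it; the primary structure is a cantilever fixed at A.
Primary-structure tip deflection at C by superposition:
  UDL 5: wL⁴/(8EI) = 24010/EI
  point load 101.5 at a = 11.2: Pa²(3L − a)/(6EI) = 65358/EI
  δ_0 = 89368/EI
Tip deflection under a unit load at C: L³/(3EI) = 914.7/EI.
With EI = 85000 kN·m²: δ_0 = 1.0514 m and δ_{CC} = 0.010761 m/kN.
Compatibility — the spring shortens by R_C/k under the reaction it provides: δ_0 − R_C·δ_{CC} = R_C/k. With 1/k = 0.000286 m/kN, R_C = δ_0 / (δ_{CC} + 1/k) = 1.0514 / (0.010761 + 0.000286) = 95.18 kN.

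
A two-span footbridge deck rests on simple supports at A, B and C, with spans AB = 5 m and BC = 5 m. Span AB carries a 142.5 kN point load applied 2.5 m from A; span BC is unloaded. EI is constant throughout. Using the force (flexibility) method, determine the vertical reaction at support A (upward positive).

R_A = 57.89 kN

Take M_B as the redundant. Released structure: two simple spans AB and BC with a hinge at B.
Rotations at B on the released spans (each span's end-slope, ×1/EI):
  span AB: point load 142.5 at a = 2.5: Pab(L + a)/(6LEI) = 222.7/EI
  relative rotation θ_0 = (222.7 + 0)/EI = 222.7/EI
A unit hogging moment at B produces rotation L₁/(3EI) + L₂/(3EI) = 3.333/EI.
Slope continuity at B: θ_0 = M_B·3.333/EI, so M_B = 222.7/3.333 = 66.8 kN·m (hogging).
Span AB, ΣM about A with M_B applied at B: R_B^{AB}·5 = 356.2 + 66.8, so R_B^{AB} = 84.61 kN and R_A = 142.5 − 84.61 = 57.89 kN.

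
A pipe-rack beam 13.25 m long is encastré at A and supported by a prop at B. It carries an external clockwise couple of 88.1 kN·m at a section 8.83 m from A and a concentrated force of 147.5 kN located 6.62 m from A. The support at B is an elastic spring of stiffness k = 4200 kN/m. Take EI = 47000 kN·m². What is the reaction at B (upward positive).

Release the roller at B. Primary structure: cantilever fixed at A.
Free-end deflection of the primary structure under the applied loading (downward +):
  clockwise couple 88.1 at a = 8.83: M₀a(2L − a)/(2EI) = 6873/EI
  point load 147.5 at a = 6.62: Pa²(3L − a)/(6EI) = 35693/EI
  δ_0 = 42566/EI
Tip deflection under a unit load at B: L³/(3EI) = 775.4/EI.
With EI = 47000 kN·m²: δ_0 = 0.90565 m and δ_{BB} = 0.016498 m/kN.
Compatibility — the spring shortens by R_B/k under the reaction it provides: δ_0 − R_B·δ_{BB} = R_B/k. With 1/k = 0.000238 m/kN, R_B = δ_0 / (δ_{BB} + 1/k) = 0.90565 / (0.016498 + 0.000238) = 54.11 kN.

R_B = 54.11 kN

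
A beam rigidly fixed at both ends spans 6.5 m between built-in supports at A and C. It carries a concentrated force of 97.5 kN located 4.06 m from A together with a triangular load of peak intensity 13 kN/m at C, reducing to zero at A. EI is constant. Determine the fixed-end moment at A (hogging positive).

Release both end moments; the primary structure is a simply-supported span AC with redundants M_A and M_C.
On the primary (simply-supported) span, the end slopes from the loading are:
  at A: point load 97.5 at a = 4.06: Pab(L + b)/(6LEI) = 221.4/EI
  at C: point load 97.5 at a = 4.06: Pab(L + a)/(6LEI) = 261.5/EI
  at A: triangular load, peak 13: 7w₀L³/(360EI) = 69.42/EI
  at C: triangular load, peak 13: w₀L³/(45EI) = 79.34/EI
  θ_A0 = 290.8/EI,  θ_C0 = 340.9/EI
Flexibility coefficients: a unit moment at one end gives L/(3EI) there and L/(6EI) at the far end, so f₁₁ = f₂₂ = 2.167/EI and f₁₂ = f₂₁ = 1.083/EI.
Compatibility — zero rotation at each built-in end:
  2.167 M_A + 1.083 M_C = 290.8
  1.083 M_A + 2.167 M_C = 340.9
Solving the pair gives M_A = 74.09 kN·m and M_C = 120.3 kN·m (hogging).

M_A = 74.09 kN·m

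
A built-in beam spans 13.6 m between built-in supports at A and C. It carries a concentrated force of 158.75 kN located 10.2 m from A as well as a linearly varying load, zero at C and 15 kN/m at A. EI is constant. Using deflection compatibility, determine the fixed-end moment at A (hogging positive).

Take the two fixed-end moments M_A, M_C as redundants; the released structure is the simple span AC.
End rotations of the released simple span under the applied load (×1/EI):
  at A: point load 158.75 at a = 10.2: Pab(L + b)/(6LEI) = 1147/EI
  at C: point load 158.75 at a = 10.2: Pab(L + a)/(6LEI) = 1606/EI
  at A: triangular load, peak 15: w₀L³/(45EI) = 838.5/EI
  at C: triangular load, peak 15: 7w₀L³/(360EI) = 733.7/EI
  θ_A0 = 1985/EI,  θ_C0 = 2339/EI
Flexibility coefficients: a unit moment at one end gives L/(3EI) there and L/(6EI) at the far end, so f₁₁ = f₂₂ = 4.533/EI and f₁₂ = f₂₁ = 2.267/EI.
Compatibility — zero rotation at each built-in end:
  4.533 M_A + 2.267 M_C = 1985
  2.267 M_A + 4.533 M_C = 2339
Solving the pair gives M_A = 239.9 kN·m and M_C = 396.1 kN·m (hogging).

M_A = 239.9 kN·m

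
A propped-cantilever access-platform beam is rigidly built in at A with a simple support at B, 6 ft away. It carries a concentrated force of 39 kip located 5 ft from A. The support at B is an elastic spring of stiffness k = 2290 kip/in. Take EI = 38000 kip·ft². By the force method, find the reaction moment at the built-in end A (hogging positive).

M_A = 22.28 kip·ft

Remove the prop at B; the released (primary) structure is a cantilever built in at A.
Free-end deflection of the primary structure under the applied loading (downward +):
  point load 39 at a = 5: Pa²(3L − a)/(6EI) = 2112/EI
Tip deflection under a unit load at B: L³/(3EI) = 72/EI.
With EI = 38000 kip·ft²: δ_0 = 0.055592 ft and δ_{BB} = 0.001895 ft/kip.
Compatibility — the spring shortens by R_B/k under the reaction it provides: δ_0 − R_B·δ_{BB} = R_B/k. With 1/k = 1/(2290×12) ft/kip = 0.000036 ft/kip, R_B = δ_0 / (δ_{BB} + 1/k) = 0.055592 / (0.001895 + 0.000036) = 28.79 kip.
Moment equilibrium about A: M_A = Σ(load moments about A) − R_B·L = 195 − 28.79×6 = 22.28 kip·ft.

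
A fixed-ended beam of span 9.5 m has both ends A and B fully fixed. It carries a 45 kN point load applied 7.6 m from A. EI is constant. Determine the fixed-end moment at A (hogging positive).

M_A = 13.68 kN·m

Take the two fixed-end moments M_A, M_B as redundants; the released structure is the simple span AB.
End rotations of the released simple span under the applied load (×1/EI):
  at A: point load 45 at a = 7.6: Pab(L + b)/(6LEI) = 130/EI
  at B: point load 45 at a = 7.6: Pab(L + a)/(6LEI) = 194.9/EI
  θ_A0 = 130/EI,  θ_B0 = 194.9/EI
Flexibility coefficients: a unit moment at one end gives L/(3EI) there and L/(6EI) at the far end, so f₁₁ = f₂₂ = 3.167/EI and f₁₂ = f₂₁ = 1.583/EI.
Compatibility — zero rotation at each built-in end:
  3.167 M_A + 1.583 M_B = 130
  1.583 M_A + 3.167 M_B = 194.9
Solving the pair gives M_A = 13.68 kN·m and M_B = 54.72 kN·m (hogging).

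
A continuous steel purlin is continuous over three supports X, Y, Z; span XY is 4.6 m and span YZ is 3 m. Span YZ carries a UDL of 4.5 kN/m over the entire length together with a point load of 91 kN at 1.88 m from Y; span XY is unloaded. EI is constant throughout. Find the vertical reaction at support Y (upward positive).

Take M_Y as the redundant. Released structure: two simple spans XY and YZ with a hinge at Y.
End slopes at the hinge Y, treating each span as simply supported:
  span YZ: UDL 4.5: wL³/(24EI) = 5.062/EI
  span YZ: point load 91 at a = 1.88: Pab(L + b)/(6LEI) = 43.86/EI
  relative rotation θ_0 = (0 + 48.92)/EI = 48.92/EI
A unit hogging moment at Y produces rotation L₁/(3EI) + L₂/(3EI) = 2.533/EI.
Slope continuity at Y: θ_0 = M_Y·2.533/EI, so M_Y = 48.92/2.533 = 19.31 kN·m (hogging).
Span XY, ΣM about X with M_Y applied at Y: R_Y^{XY}·4.6 = 0 + 19.31, so R_Y^{XY} = 4.198 kN and R_X = 0 − 4.198 = -4.198 kN.
Span YZ, ΣM about Z: R_Y^{YZ}·3 = 122.2 + 19.31, so R_Y^{YZ} = 47.16 kN and R_Z = 104.5 − 47.16 = 57.34 kN.
R_Y = 4.198 + 47.16 = 51.36 kN.

R_Y = 51.36 kN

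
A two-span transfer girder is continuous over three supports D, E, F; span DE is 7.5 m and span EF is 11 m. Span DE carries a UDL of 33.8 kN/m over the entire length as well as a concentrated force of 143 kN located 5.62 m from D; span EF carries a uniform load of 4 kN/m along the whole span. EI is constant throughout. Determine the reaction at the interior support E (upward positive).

R_E = 301.6 kN

Insert a hinge at E; M_E is the redundant, and each span becomes simply supported.
Rotations at E on the released spans (each span's end-slope, ×1/EI):
  span DE: UDL 33.8: wL³/(24EI) = 594.1/EI
  span DE: point load 143 at a = 5.62: Pab(L + a)/(6LEI) = 440.5/EI
  span EF: UDL 4: wL³/(24EI) = 221.8/EI
  relative rotation θ_0 = (1035 + 221.8)/EI = 1256/EI
A unit hogging moment at E produces rotation L₁/(3EI) + L₂/(3EI) = 6.167/EI.
Compatibility: M_E·(L₁+L₂)/(3EI) = θ_0, giving M_E = 203.8 kN·m (hogging).
Span DE, ΣM about D with M_E applied at E: R_E^{DE}·7.5 = 1754 + 203.8, so R_E^{DE} = 261.1 kN and R_D = 396.5 − 261.1 = 135.4 kN.
Span EF, ΣM about F: R_E^{EF}·11 = 242 + 203.8, so R_E^{EF} = 40.52 kN and R_F = 44 − 40.52 = 3.477 kN.
R_E = 261.1 + 40.52 = 301.6 kN.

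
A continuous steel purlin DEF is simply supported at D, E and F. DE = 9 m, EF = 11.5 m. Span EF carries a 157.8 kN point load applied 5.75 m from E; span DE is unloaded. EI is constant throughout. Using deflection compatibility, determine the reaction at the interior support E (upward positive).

Release continuity at E by inserting a hinge; the redundant is the internal moment M_E. The primary structure is two simply-supported spans DE and EF.
Discontinuity in slope at E on the released structure — sum the simple-span end rotations:
  span EF: point load 157.8 at a = 5.75: Pab(L + b)/(6LEI) = 1304/EI
  relative rotation θ_0 = (0 + 1304)/EI = 1304/EI
A unit hogging moment at E produces rotation L₁/(3EI) + L₂/(3EI) = 6.833/EI.
Compatibility: M_E·(L₁+L₂)/(3EI) = θ_0, giving M_E = 190.9 kN·m (hogging).
Span DE, ΣM about D with M_E applied at E: R_E^{DE}·9 = 0 + 190.9, so R_E^{DE} = 21.21 kN and R_D = 0 − 21.21 = -21.21 kN.
Span EF, ΣM about F: R_E^{EF}·11.5 = 907.4 + 190.9, so R_E^{EF} = 95.5 kN and R_F = 157.8 − 95.5 = 62.3 kN.
R_E = 21.21 + 95.5 = 116.7 kN.

R_E = 116.7 kN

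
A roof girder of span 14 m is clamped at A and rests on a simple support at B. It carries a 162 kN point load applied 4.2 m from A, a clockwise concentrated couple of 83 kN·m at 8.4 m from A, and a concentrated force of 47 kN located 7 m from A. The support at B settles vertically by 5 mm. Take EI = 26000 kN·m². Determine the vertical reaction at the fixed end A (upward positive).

Remove the prop at B; the released (primary) structure is a cantilever built in at A.
Downward deflection at the released point B due to the loads:
  point load 162 at a = 4.2: Pa²(3L − a)/(6EI) = 18003/EI
  clockwise couple 83 at a = 8.4: M₀a(2L − a)/(2EI) = 6833/EI
  point load 47 at a = 7: Pa²(3L − a)/(6EI) = 13434/EI
  δ_0 = 38270/EI
Flexibility coefficient — unit upward force at B: δ_{BB} = L³/(3EI) = 914.7/EI.
With EI = 26000 kN·m²: δ_0 = 1.4719 m and δ_{BB} = 0.035179 m/kN.
Compatibility — the beam at B must follow the support down by 0.005 m: δ_0 − R_B·δ_{BB} = 0.005, so R_B = (1.4719 − 0.005)/0.035179 = 41.7 kN.
Vertical equilibrium: R_A = ΣP − R_B = 209 − 41.7 = 167.3 kN.

R_A = 167.3 kN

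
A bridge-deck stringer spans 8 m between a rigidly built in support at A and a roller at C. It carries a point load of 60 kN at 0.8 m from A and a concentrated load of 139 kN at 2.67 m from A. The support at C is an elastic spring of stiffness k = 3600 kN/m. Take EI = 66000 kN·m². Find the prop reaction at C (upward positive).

R_C = 19.42 kN

Release the roller at C. Primary structure: cantilever fixed at A.
Downward deflection at the released point C due to the loads:
  point load 60 at a = 0.8: Pa²(3L − a)/(6EI) = 148.5/EI
  point load 139 at a = 2.67: Pa²(3L − a)/(6EI) = 3523/EI
  δ_0 = 3671/EI
Flexibility coefficient — unit upward force at C: δ_{CC} = L³/(3EI) = 170.7/EI.
With EI = 66000 kN·m²: δ_0 = 0.055624 m and δ_{CC} = 0.002586 m/kN.
Compatibility — the spring shortens by R_C/k under the reaction it provides: δ_0 − R_C·δ_{CC} = R_C/k. With 1/k = 0.000278 m/kN, R_C = δ_0 / (δ_{CC} + 1/k) = 0.055624 / (0.002586 + 0.000278) = 19.42 kN.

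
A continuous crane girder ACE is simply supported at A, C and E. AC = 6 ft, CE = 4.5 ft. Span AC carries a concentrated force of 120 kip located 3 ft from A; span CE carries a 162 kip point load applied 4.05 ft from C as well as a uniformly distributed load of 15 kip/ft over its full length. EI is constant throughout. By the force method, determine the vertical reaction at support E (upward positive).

Release continuity at C by inserting a hinge; the redundant is the internal moment M_C. The primary structure is two simply-supported spans AC and CE.
End slopes at the hinge C, treating each span as simply supported:
  span AC: point load 120 at a = 3: Pab(L + a)/(6LEI) = 270/EI
  span CE: point load 162 at a = 4.05: Pab(L + b)/(6LEI) = 54.13/EI
  span CE: UDL 15: wL³/(24EI) = 56.95/EI
  relative rotation θ_0 = (270 + 111.1)/EI = 381.1/EI
A unit hogging moment at C produces rotation L₁/(3EI) + L₂/(3EI) = 3.5/EI.
Compatibility: M_C·(L₁+L₂)/(3EI) = θ_0, giving M_C = 108.9 kip·ft (hogging).
Span CE, ΣM about E: R_C^{CE}·4.5 = 224.8 + 108.9, so R_C^{CE} = 74.15 kip and R_E = 229.5 − 74.15 = 155.4 kip.

R_E = 155.4 kip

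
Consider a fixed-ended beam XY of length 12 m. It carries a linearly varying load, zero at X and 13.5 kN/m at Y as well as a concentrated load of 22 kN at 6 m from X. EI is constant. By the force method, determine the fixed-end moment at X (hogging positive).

Take the two fixed-end moments M_X, M_Y as redundants; the released structure is the simple span XY.
Simple-span end rotations at X and Y under the given loads:
  at X: triangular load, peak 13.5: 7w₀L³/(360EI) = 453.6/EI
  at Y: triangular load, peak 13.5: w₀L³/(45EI) = 518.4/EI
  at X: point load 22 at a = 6: Pab(L + b)/(6LEI) = 198/EI
  at Y: point load 22 at a = 6: Pab(L + a)/(6LEI) = 198/EI
  θ_X0 = 651.6/EI,  θ_Y0 = 716.4/EI
Flexibility coefficients: a unit moment at one end gives L/(3EI) there and L/(6EI) at the far end, so f₁₁ = f₂₂ = 4/EI and f₁₂ = f₂₁ = 2/EI.
Compatibility — zero rotation at each built-in end:
  4 M_X + 2 M_Y = 651.6
  2 M_X + 4 M_Y = 716.4
Solving the pair gives M_X = 97.8 kN·m and M_Y = 130.2 kN·m (hogging).

M_X = 97.8 kN·m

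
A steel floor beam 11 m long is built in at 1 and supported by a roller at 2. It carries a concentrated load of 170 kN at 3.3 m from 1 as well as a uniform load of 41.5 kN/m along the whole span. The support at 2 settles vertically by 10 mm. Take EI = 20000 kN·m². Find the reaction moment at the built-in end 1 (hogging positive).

Take the reaction at 2 as the redundant and release it; the primary structure is a cantilever fixed at 1.
Deflection at 2 on the released cantilever, summing each load's contribution:
  point load 170 at a = 3.3: Pa²(3L − a)/(6EI) = 9164/EI
  UDL 41.5: wL⁴/(8EI) = 75950/EI
  δ_0 = 85114/EI
Tip deflection under a unit load at 2: L³/(3EI) = 443.7/EI.
With EI = 20000 kN·m²: δ_0 = 4.2557 m and δ_{22} = 0.022183 m/kN.
Compatibility — the beam at 2 must follow the support down by 0.01 m: δ_0 − R_2·δ_{22} = 0.01, so R_2 = (4.2557 − 0.01)/0.022183 = 191.4 kN.
Moment equilibrium about 1: M_1 = Σ(load moments about 1) − R_2·L = 3072 − 191.4×11 = 966.4 kN·m.

M_1 = 966.4 kN·m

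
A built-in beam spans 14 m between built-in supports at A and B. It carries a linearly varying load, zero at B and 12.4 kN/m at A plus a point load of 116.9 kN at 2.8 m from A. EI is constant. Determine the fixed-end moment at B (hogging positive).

M_B = 133.4 kN·m

Take the two fixed-end moments M_A, M_B as redundants; the released structure is the simple span AB.
Simple-span end rotations at A and B under the given loads:
  at A: triangular load, peak 12.4: w₀L³/(45EI) = 756.1/EI
  at B: triangular load, peak 12.4: 7w₀L³/(360EI) = 661.6/EI
  at A: point load 116.9 at a = 2.8: Pab(L + b)/(6LEI) = 1100/EI
  at B: point load 116.9 at a = 2.8: Pab(L + a)/(6LEI) = 733.2/EI
  θ_A0 = 1856/EI,  θ_B0 = 1395/EI
Flexibility coefficients: a unit moment at one end gives L/(3EI) there and L/(6EI) at the far end, so f₁₁ = f₂₂ = 4.667/EI and f₁₂ = f₂₁ = 2.333/EI.
Compatibility — zero rotation at each built-in end:
  4.667 M_A + 2.333 M_B = 1856
  2.333 M_A + 4.667 M_B = 1395
Solving the pair gives M_A = 331 kN·m and M_B = 133.4 kN·m (hogging).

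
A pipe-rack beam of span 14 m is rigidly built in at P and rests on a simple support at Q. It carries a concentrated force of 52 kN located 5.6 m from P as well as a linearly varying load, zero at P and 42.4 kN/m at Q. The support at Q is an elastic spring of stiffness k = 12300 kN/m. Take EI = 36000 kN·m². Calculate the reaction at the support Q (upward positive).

Release the roller at Q. Primary structure: cantilever fixed at P.
Deflection at Q on the released cantilever, summing each load's contribution:
  point load 52 at a = 5.6: Pa²(3L − a)/(6EI) = 9893/EI
  triangular load, peak 42.4 at the free end: 11w₀L⁴/(120EI) = 149310/EI
  δ_0 = 159203/EI
Flexibility coefficient — unit upward force at Q: δ_{QQ} = L³/(3EI) = 914.7/EI.
With EI = 36000 kN·m²: δ_0 = 4.4223 m and δ_{QQ} = 0.025407 m/kN.
Compatibility — the spring shortens by R_Q/k under the reaction it provides: δ_0 − R_Q·δ_{QQ} = R_Q/k. With 1/k = 0.000081 m/kN, R_Q = δ_0 / (δ_{QQ} + 1/k) = 4.4223 / (0.025407 + 0.000081) = 173.5 kN.

R_Q = 173.5 kN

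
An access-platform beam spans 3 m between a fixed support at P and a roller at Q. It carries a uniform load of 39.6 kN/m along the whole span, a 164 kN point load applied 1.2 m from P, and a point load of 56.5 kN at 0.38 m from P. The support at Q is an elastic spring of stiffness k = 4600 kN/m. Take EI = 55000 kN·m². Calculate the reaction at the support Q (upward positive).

Choose R_Q as the redundant. The primary structure is the cantilever fixed at P.
Deflection at Q on the released cantilever, summing each load's contribution:
  UDL 39.6: wL⁴/(8EI) = 400.9/EI
  point load 164 at a = 1.2: Pa²(3L − a)/(6EI) = 307/EI
  point load 56.5 at a = 0.38: Pa²(3L − a)/(6EI) = 11.72/EI
  δ_0 = 719.7/EI
Tip deflection under a unit load at Q: L³/(3EI) = 9/EI.
With EI = 55000 kN·m²: δ_0 = 0.013085 m and δ_{QQ} = 0.000164 m/kN.
Compatibility — the spring shortens by R_Q/k under the reaction it provides: δ_0 − R_Q·δ_{QQ} = R_Q/k. With 1/k = 0.000217 m/kN, R_Q = δ_0 / (δ_{QQ} + 1/k) = 0.013085 / (0.000164 + 0.000217) = 34.34 kN.

R_Q = 34.34 kN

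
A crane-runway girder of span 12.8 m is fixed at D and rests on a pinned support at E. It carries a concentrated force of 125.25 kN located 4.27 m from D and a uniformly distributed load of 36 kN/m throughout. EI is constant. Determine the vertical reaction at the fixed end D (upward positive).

R_D = 394.7 kN

Remove the prop at E; the released (primary) structure is a cantilever built in at D.
Free-end deflection of the primary structure under the applied loading (downward +):
  point load 125.25 at a = 4.27: Pa²(3L − a)/(6EI) = 12990/EI
  UDL 36: wL⁴/(8EI) = 120796/EI
  δ_0 = 133786/EI
Flexibility coefficient — unit upward force at E: δ_{EE} = L³/(3EI) = 699.1/EI.
The prop prevents deflection at E: R_E = δ_0/δ_{EE} = 133786/699.1 = 191.4 kN.
Vertical equilibrium: R_D = ΣP − R_E = 586 − 191.4 = 394.7 kN.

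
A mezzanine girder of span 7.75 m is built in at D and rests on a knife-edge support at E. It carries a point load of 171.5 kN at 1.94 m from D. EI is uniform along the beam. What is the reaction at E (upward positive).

R_E = 14.77 kN

Take the reaction at E as the redundant and release it; the primary structure is a cantilever fixed at D.
Deflection at E on the released cantilever, summing each load's contribution:
  point load 171.5 at a = 1.94: Pa²(3L − a)/(6EI) = 2292/EI
Tip deflection under a unit load at E: L³/(3EI) = 155.2/EI.
The prop prevents deflection at E: R_E = δ_0/δ_{EE} = 2292/155.2 = 14.77 kN.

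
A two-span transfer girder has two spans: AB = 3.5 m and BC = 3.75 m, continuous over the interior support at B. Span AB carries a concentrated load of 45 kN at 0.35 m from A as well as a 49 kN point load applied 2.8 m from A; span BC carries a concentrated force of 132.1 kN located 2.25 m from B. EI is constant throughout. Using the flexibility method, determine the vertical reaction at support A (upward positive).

R_A = 33.52 kN

Take M_B as the redundant. Released structure: two simple spans AB and BC with a hinge at B.
Discontinuity in slope at B on the released structure — sum the simple-span end rotations:
  span AB: point load 45 at a = 0.35: Pab(L + a)/(6LEI) = 9.096/EI
  span AB: point load 49 at a = 2.8: Pab(L + a)/(6LEI) = 28.81/EI
  span BC: point load 132.1 at a = 2.25: Pab(L + b)/(6LEI) = 104/EI
  relative rotation θ_0 = (37.91 + 104)/EI = 141.9/EI
A unit hogging moment at B produces rotation L₁/(3EI) + L₂/(3EI) = 2.417/EI.
Slope continuity at B: θ_0 = M_B·2.417/EI, so M_B = 141.9/2.417 = 58.73 kN·m (hogging).
Span AB, ΣM about A with M_B applied at B: R_B^{AB}·3.5 = 152.9 + 58.73, so R_B^{AB} = 60.48 kN and R_A = 94 − 60.48 = 33.52 kN.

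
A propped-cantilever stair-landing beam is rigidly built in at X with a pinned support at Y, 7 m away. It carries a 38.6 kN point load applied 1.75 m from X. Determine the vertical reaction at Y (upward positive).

R_Y = 3.317 kN

Remove the prop at Y; the released (primary) structure is a cantilever built in at X.
Primary-structure tip deflection at Y by superposition:
  point load 38.6 at a = 1.75: Pa²(3L − a)/(6EI) = 379.3/EI
Tip deflection under a unit load at Y: L³/(3EI) = 114.3/EI.
Compatibility at Y: δ_0 − R_Y·δ_{YY} = 0, so R_Y = 379.3/114.3 = 3.317 kN.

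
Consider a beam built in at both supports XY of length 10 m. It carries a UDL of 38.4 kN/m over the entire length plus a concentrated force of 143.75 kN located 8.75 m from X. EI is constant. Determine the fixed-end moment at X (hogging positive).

Release both end moments; the primary structure is a simply-supported span XY with redundants M_X and M_Y.
On the primary (simply-supported) span, the end slopes from the loading are:
  at X: UDL 38.4: wL³/(24EI) = 1600/EI
  at Y: UDL 38.4: wL³/(24EI) = 1600/EI
  at X: point load 143.75 at a = 8.75: Pab(L + b)/(6LEI) = 294.8/EI
  at Y: point load 143.75 at a = 8.75: Pab(L + a)/(6LEI) = 491.3/EI
  θ_X0 = 1895/EI,  θ_Y0 = 2091/EI
Flexibility coefficients: a unit moment at one end gives L/(3EI) there and L/(6EI) at the far end, so f₁₁ = f₂₂ = 3.333/EI and f₁₂ = f₂₁ = 1.667/EI.
Compatibility — zero rotation at each built-in end:
  3.333 M_X + 1.667 M_Y = 1895
  1.667 M_X + 3.333 M_Y = 2091
Solving the pair gives M_X = 339.7 kN·m and M_Y = 457.6 kN·m (hogging).

M_X = 339.7 kN·m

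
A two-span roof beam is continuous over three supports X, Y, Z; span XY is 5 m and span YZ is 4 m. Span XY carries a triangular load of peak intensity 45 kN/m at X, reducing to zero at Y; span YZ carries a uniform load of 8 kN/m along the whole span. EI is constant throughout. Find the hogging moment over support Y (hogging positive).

M_Y = 43.57 kN·m

Take M_Y as the redundant. Released structure: two simple spans XY and YZ with a hinge at Y.
Rotations at Y on the released spans (each span's end-slope, ×1/EI):
  span XY: triangular load, peak 45: 7w₀L³/(360EI) = 109.4/EI
  span YZ: UDL 8: wL³/(24EI) = 21.33/EI
  relative rotation θ_0 = (109.4 + 21.33)/EI = 130.7/EI
A unit hogging moment at Y produces rotation L₁/(3EI) + L₂/(3EI) = 3/EI.
Slope continuity at Y: θ_0 = M_Y·3/EI, so M_Y = 130.7/3 = 43.57 kN·m (hogging).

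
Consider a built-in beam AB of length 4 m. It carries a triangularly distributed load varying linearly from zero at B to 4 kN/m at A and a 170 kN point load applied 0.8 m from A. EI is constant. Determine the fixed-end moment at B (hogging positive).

Take the two fixed-end moments M_A, M_B as redundants; the released structure is the simple span AB.
Simple-span end rotations at A and B under the given loads:
  at A: triangular load, peak 4: w₀L³/(45EI) = 5.689/EI
  at B: triangular load, peak 4: 7w₀L³/(360EI) = 4.978/EI
  at A: point load 170 at a = 0.8: Pab(L + b)/(6LEI) = 130.6/EI
  at B: point load 170 at a = 0.8: Pab(L + a)/(6LEI) = 87.04/EI
  θ_A0 = 136.2/EI,  θ_B0 = 92.02/EI
Flexibility coefficients: a unit moment at one end gives L/(3EI) there and L/(6EI) at the far end, so f₁₁ = f₂₂ = 1.333/EI and f₁₂ = f₂₁ = 0.6667/EI.
Compatibility — zero rotation at each built-in end:
  1.333 M_A + 0.6667 M_B = 136.2
  0.6667 M_A + 1.333 M_B = 92.02
Solving the pair gives M_A = 90.24 kN·m and M_B = 23.89 kN·m (hogging).

M_B = 23.89 kN·m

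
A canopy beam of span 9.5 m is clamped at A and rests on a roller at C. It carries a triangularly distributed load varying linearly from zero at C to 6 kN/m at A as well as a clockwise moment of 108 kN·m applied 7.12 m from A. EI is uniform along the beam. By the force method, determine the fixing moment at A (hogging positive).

M_A = -7.732 kN·m

Take the reaction at C as the redundant and release it; the primary structure is a cantilever fixed at A.
Primary-structure tip deflection at C by superposition:
  triangular load, peak 6 at the fixed end: w₀L⁴/(30EI) = 1629/EI
  clockwise couple 108 at a = 7.12: M₀a(2L − a)/(2EI) = 4568/EI
  δ_0 = 6197/EI
Tip deflection under a unit load at C: L³/(3EI) = 285.8/EI.
Compatibility at C: δ_0 − R_C·δ_{CC} = 0, so R_C = 6197/285.8 = 21.68 kN.
Moment equilibrium about A: M_A = Σ(load moments about A) − R_C·L = 198.2 − 21.68×9.5 = -7.732 kN·m.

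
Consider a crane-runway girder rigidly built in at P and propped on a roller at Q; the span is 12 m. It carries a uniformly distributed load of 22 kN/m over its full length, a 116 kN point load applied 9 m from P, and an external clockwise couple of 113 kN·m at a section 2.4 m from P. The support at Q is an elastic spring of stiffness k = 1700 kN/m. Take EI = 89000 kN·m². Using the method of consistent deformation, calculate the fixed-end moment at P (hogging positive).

M_P = 788.6 kN·m

Remove the prop at Q; the released (primary) structure is a cantilever built in at P.
Primary-structure tip deflection at Q by superposition:
  UDL 22: wL⁴/(8EI) = 57024/EI
  point load 116 at a = 9: Pa²(3L − a)/(6EI) = 42282/EI
  clockwise couple 113 at a = 2.4: M₀a(2L − a)/(2EI) = 2929/EI
  δ_0 = 102235/EI
Tip deflection under a unit load at Q: L³/(3EI) = 576/EI.
With EI = 89000 kN·m²: δ_0 = 1.1487 m and δ_{QQ} = 0.006472 m/kN.
Compatibility — the spring shortens by R_Q/k under the reaction it provides: δ_0 − R_Q·δ_{QQ} = R_Q/k. With 1/k = 0.000588 m/kN, R_Q = δ_0 / (δ_{QQ} + 1/k) = 1.1487 / (0.006472 + 0.000588) = 162.7 kN.
Moment equilibrium about P: M_P = Σ(load moments about P) − R_Q·L = 2741 − 162.7×12 = 788.6 kN·m.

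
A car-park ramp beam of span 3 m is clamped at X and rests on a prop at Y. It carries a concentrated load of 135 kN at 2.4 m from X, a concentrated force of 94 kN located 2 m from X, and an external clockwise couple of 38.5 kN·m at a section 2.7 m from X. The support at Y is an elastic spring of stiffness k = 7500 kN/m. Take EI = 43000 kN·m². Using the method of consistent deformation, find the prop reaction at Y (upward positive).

R_Y = 99.47 kN

Release the roller at Y. Primary structure: cantilever fixed at X.
Free-end deflection of the primary structure under the applied loading (downward +):
  point load 135 at a = 2.4: Pa²(3L − a)/(6EI) = 855.4/EI
  point load 94 at a = 2: Pa²(3L − a)/(6EI) = 438.7/EI
  clockwise couple 38.5 at a = 2.7: M₀a(2L − a)/(2EI) = 171.5/EI
  δ_0 = 1466/EI
Tip deflection under a unit load at Y: L³/(3EI) = 9/EI.
With EI = 43000 kN·m²: δ_0 = 0.034082 m and δ_{YY} = 0.000209 m/kN.
Compatibility — the spring shortens by R_Y/k under the reaction it provides: δ_0 − R_Y·δ_{YY} = R_Y/k. With 1/k = 0.000133 m/kN, R_Y = δ_0 / (δ_{YY} + 1/k) = 0.034082 / (0.000209 + 0.000133) = 99.47 kN.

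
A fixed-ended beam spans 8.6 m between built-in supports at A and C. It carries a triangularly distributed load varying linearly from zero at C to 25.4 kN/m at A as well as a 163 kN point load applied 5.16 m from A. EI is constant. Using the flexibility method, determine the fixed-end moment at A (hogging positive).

Release both end moments; the primary structure is a simply-supported span AC with redundants M_A and M_C.
On the primary (simply-supported) span, the end slopes from the loading are:
  at A: triangular load, peak 25.4: w₀L³/(45EI) = 359/EI
  at C: triangular load, peak 25.4: 7w₀L³/(360EI) = 314.1/EI
  at A: point load 163 at a = 5.16: Pab(L + b)/(6LEI) = 675.1/EI
  at C: point load 163 at a = 5.16: Pab(L + a)/(6LEI) = 771.6/EI
  θ_A0 = 1034/EI,  θ_C0 = 1086/EI
Flexibility coefficients: a unit moment at one end gives L/(3EI) there and L/(6EI) at the far end, so f₁₁ = f₂₂ = 2.867/EI and f₁₂ = f₂₁ = 1.433/EI.
Compatibility — zero rotation at each built-in end:
  2.867 M_A + 1.433 M_C = 1034
  1.433 M_A + 2.867 M_C = 1086
Solving the pair gives M_A = 228.5 kN·m and M_C = 264.5 kN·m (hogging).

M_A = 228.5 kN·m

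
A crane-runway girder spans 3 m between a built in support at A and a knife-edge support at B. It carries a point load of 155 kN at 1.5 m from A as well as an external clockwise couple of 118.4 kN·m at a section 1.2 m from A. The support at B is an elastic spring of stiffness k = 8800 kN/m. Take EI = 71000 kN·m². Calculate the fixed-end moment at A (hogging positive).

M_A = 214.3 kN·m

Remove the prop at B; the released (primary) structure is a cantilever built in at A.
Free-end deflection of the primary structure under the applied loading (downward +):
  point load 155 at a = 1.5: Pa²(3L − a)/(6EI) = 435.9/EI
  clockwise couple 118.4 at a = 1.2: M₀a(2L − a)/(2EI) = 341/EI
  δ_0 = 776.9/EI
Tip deflection under a unit load at B: L³/(3EI) = 9/EI.
With EI = 71000 kN·m²: δ_0 = 0.010943 m and δ_{BB} = 0.000127 m/kN.
Compatibility — the spring shortens by R_B/k under the reaction it provides: δ_0 − R_B·δ_{BB} = R_B/k. With 1/k = 0.000114 m/kN, R_B = δ_0 / (δ_{BB} + 1/k) = 0.010943 / (0.000127 + 0.000114) = 45.52 kN.
Moment equilibrium about A: M_A = Σ(load moments about A) − R_B·L = 350.9 − 45.52×3 = 214.3 kN·m.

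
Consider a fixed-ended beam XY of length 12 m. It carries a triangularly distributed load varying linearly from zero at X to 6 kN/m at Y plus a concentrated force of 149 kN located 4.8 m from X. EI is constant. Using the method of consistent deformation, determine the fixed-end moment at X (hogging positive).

M_X = 286.3 kN·m

Release both end moments; the primary structure is a simply-supported span XY with redundants M_X and M_Y.
End rotations of the released simple span under the applied load (×1/EI):
  at X: triangular load, peak 6: 7w₀L³/(360EI) = 201.6/EI
  at Y: triangular load, peak 6: w₀L³/(45EI) = 230.4/EI
  at X: point load 149 at a = 4.8: Pab(L + b)/(6LEI) = 1373/EI
  at Y: point load 149 at a = 4.8: Pab(L + a)/(6LEI) = 1202/EI
  θ_X0 = 1575/EI,  θ_Y0 = 1432/EI
Flexibility coefficients: a unit moment at one end gives L/(3EI) there and L/(6EI) at the far end, so f₁₁ = f₂₂ = 4/EI and f₁₂ = f₂₁ = 2/EI.
Compatibility — zero rotation at each built-in end:
  4 M_X + 2 M_Y = 1575
  2 M_X + 4 M_Y = 1432
Solving the pair gives M_X = 286.3 kN·m and M_Y = 214.8 kN·m (hogging).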